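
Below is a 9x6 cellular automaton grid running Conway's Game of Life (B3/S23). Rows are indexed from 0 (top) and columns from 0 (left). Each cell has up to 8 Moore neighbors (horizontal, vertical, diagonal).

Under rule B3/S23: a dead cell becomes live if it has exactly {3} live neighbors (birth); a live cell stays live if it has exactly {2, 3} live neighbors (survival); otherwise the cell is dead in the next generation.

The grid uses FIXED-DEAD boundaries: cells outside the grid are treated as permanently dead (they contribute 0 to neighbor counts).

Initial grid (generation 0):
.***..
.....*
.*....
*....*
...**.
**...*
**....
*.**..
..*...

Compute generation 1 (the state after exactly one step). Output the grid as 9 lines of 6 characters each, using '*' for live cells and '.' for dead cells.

Simulating step by step:
Generation 0 (given above): 18 live cells
Generation 1: 17 live cells
(generation 1 grid is the final answer)

Answer: ..*...
.*....
......
....*.
**..**
***.*.
......
*.**..
.***..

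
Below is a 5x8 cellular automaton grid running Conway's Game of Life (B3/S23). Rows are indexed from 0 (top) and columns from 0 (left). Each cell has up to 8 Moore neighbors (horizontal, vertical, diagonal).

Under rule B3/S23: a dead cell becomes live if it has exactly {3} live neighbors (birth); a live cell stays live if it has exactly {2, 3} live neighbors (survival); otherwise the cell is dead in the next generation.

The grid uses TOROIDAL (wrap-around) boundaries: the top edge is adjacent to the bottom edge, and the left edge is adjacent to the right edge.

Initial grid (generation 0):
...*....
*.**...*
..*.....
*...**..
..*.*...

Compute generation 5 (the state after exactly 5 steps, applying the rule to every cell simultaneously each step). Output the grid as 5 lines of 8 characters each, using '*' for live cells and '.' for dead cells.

Simulating step by step:
Generation 0 (given above): 11 live cells
Generation 1: 14 live cells
.*..*...
.***....
*.*.*..*
.*..**..
....**..
Generation 2: 11 live cells
.*..**..
....*...
*...**..
**....*.
...*....
Generation 3: 19 live cells
...***..
...*....
**..**.*
**..**.*
***.**..
Generation 4: 13 live cells
.*...*..
*.**..*.
.***.*.*
........
..*....*
Generation 5: 20 live cells
(generation 5 grid is the final answer)

Answer: **.*..**
*..*.***
**.**.**
**.*..*.
........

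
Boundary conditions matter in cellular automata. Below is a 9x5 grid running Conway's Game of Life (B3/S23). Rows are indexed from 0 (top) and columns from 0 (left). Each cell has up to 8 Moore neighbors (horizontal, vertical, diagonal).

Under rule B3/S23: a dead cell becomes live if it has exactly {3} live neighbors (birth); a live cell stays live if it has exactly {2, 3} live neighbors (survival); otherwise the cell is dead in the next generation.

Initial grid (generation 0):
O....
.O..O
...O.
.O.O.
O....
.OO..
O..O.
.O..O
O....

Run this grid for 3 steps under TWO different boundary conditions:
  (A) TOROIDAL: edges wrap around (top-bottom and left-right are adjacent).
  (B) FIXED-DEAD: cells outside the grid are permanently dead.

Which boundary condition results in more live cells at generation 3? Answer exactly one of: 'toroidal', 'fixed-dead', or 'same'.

Under TOROIDAL boundary, generation 3:
..OO.
.....
.....
.OO..
.OO..
.....
.OO..
.OOO.
.O.O.
Population = 13

Under FIXED-DEAD boundary, generation 3:
.....
.....
.....
..OO.
..OO.
.....
O....
.....
.....
Population = 5

Comparison: toroidal=13, fixed-dead=5 -> toroidal

Answer: toroidal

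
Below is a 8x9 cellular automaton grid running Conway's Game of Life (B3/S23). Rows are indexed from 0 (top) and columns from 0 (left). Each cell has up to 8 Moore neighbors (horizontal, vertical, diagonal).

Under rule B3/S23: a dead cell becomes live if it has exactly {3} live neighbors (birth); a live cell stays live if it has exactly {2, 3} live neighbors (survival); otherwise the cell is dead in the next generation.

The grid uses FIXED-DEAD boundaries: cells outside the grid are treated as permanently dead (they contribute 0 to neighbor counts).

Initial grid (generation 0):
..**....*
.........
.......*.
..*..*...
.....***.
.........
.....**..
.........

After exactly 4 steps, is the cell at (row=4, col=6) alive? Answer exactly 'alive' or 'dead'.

Answer: alive

Derivation:
Simulating step by step:
Generation 0 (given above): 11 live cells
Generation 1: 5 live cells
.........
.........
.........
.....*.*.
.....**..
.......*.
.........
.........
Generation 2: 4 live cells
.........
.........
.........
.....*...
.....*.*.
......*..
.........
.........
Generation 3: 3 live cells
.........
.........
.........
......*..
.....*...
......*..
.........
.........
Generation 4: 2 live cells
.........
.........
.........
.........
.....**..
.........
.........
.........

Cell (4,6) at generation 4: 1 -> alive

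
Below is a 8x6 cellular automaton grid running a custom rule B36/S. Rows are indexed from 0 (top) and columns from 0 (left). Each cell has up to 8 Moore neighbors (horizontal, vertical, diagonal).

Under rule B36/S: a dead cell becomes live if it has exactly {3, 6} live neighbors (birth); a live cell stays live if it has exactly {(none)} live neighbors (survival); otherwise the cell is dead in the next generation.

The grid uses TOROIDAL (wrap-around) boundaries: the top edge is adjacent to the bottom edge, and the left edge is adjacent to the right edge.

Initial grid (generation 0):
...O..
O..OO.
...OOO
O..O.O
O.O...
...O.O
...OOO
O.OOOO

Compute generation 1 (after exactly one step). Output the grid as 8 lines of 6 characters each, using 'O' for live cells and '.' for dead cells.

Simulating step by step:
Generation 0 (given above): 22 live cells
Generation 1: 11 live cells
(generation 1 grid is the final answer)

Answer: OO..O.
..O...
..O...
.OO...
.O.O..
O.O...
......
......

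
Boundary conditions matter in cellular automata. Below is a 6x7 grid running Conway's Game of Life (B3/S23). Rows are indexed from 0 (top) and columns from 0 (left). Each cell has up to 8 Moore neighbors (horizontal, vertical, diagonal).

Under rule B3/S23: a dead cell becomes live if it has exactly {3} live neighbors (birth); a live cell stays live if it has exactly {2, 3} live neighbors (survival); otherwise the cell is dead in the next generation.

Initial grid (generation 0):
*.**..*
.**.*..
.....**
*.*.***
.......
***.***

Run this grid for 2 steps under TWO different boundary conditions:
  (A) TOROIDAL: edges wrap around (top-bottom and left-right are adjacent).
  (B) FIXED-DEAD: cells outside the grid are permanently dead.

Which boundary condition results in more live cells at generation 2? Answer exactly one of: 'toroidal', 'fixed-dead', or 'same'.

Under TOROIDAL boundary, generation 2:
.**.**.
.***...
..*....
.*.*...
.*..**.
...*...
Population = 14

Under FIXED-DEAD boundary, generation 2:
.***...
.*...*.
.**...*
.*.*.*.
.*...*.
.*.....
Population = 14

Comparison: toroidal=14, fixed-dead=14 -> same

Answer: same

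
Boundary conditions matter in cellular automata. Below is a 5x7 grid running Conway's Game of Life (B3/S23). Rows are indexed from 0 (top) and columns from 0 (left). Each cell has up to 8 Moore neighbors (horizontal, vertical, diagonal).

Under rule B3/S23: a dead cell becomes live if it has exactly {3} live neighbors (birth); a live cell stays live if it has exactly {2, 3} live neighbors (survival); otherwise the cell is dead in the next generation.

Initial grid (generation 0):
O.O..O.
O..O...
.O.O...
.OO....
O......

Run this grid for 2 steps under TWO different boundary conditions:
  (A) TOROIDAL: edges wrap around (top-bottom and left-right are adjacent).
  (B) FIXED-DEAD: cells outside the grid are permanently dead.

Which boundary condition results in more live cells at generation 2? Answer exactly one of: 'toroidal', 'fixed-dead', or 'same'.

Under TOROIDAL boundary, generation 2:
...O.O.
..OOO.O
...OO..
...O...
..O...O
Population = 11

Under FIXED-DEAD boundary, generation 2:
.......
O..OO..
...OO..
.......
OOO....
Population = 8

Comparison: toroidal=11, fixed-dead=8 -> toroidal

Answer: toroidal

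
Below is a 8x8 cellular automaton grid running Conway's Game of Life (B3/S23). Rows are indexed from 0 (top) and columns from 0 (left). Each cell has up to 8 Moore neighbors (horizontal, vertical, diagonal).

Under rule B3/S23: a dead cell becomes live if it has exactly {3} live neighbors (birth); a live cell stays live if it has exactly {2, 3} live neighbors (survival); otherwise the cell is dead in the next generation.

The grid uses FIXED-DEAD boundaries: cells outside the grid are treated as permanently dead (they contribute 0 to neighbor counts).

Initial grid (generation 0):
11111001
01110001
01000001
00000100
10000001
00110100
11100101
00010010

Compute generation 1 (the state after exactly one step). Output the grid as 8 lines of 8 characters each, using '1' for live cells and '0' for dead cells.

Answer: 10001000
00001011
01000010
00000010
00001010
10111000
01000100
01100010

Derivation:
Simulating step by step:
Generation 0 (given above): 25 live cells
Generation 1: 19 live cells
(generation 1 grid is the final answer)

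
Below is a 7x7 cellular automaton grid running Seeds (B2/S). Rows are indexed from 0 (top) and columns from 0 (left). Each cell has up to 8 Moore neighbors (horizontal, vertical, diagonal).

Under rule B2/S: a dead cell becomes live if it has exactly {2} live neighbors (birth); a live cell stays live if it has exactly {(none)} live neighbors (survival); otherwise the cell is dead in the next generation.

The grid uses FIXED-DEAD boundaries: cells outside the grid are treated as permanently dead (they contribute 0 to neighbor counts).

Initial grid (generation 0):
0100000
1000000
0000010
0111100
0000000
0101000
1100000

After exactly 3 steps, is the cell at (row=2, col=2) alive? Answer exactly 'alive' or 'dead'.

Answer: alive

Derivation:
Simulating step by step:
Generation 0 (given above): 11 live cells
Generation 1: 5 live cells
1000000
0100000
1000000
0000010
1000000
0000000
0000000
Generation 2: 4 live cells
0100000
0000000
0100000
1100000
0000000
0000000
0000000
Generation 3: 7 live cells
0000000
1110000
0010000
0010000
1100000
0000000
0000000

Cell (2,2) at generation 3: 1 -> alive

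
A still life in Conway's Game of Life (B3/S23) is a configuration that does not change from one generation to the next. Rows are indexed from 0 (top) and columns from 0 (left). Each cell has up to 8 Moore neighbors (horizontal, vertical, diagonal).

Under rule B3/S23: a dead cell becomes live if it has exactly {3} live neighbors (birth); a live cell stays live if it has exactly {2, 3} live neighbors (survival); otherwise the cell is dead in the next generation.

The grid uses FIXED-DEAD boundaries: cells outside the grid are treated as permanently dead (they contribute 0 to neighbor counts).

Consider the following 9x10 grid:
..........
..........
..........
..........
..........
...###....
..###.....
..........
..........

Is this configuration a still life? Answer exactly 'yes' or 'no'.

Answer: no

Derivation:
Compute generation 1 and compare to generation 0 (given above):
Generation 1:
..........
..........
..........
..........
....#.....
..#..#....
..#..#....
...#......
..........
Cell (4,4) differs: gen0=0 vs gen1=1 -> NOT a still life.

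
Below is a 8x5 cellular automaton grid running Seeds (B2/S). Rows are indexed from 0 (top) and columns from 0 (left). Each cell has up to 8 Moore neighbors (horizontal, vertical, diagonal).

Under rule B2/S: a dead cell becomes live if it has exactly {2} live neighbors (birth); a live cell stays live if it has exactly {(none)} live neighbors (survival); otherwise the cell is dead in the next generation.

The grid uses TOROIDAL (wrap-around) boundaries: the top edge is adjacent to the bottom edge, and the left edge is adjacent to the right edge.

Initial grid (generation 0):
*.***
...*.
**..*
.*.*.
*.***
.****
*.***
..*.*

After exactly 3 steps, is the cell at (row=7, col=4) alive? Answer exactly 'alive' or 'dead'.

Answer: dead

Derivation:
Simulating step by step:
Generation 0 (given above): 24 live cells
Generation 1: 0 live cells
.....
.....
.....
.....
.....
.....
.....
.....
Generation 2: 0 live cells
.....
.....
.....
.....
.....
.....
.....
.....
Generation 3: 0 live cells
.....
.....
.....
.....
.....
.....
.....
.....

Cell (7,4) at generation 3: 0 -> dead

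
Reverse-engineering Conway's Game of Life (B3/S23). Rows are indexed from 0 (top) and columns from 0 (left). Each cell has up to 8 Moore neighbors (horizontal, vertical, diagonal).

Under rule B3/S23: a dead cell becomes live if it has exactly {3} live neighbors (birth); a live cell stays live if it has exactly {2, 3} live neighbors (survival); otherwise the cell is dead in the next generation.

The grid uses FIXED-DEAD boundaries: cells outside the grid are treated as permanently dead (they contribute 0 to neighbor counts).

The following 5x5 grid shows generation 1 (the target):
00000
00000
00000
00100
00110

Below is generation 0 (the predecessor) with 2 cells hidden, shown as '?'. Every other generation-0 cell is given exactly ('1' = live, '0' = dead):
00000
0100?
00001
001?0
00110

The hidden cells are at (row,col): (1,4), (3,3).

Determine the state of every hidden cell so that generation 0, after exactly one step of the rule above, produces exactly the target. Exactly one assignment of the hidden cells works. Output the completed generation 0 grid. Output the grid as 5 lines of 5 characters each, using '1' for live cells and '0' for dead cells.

Hidden generation-0 cells (in order): (1,4), (3,3).
A hidden cell only influences target cells in its own 3x3 neighborhood. Try each of the 2^2 = 4 assignments, step the completed generation 0 forward once under B3/S23, and compare with the target:
  (1,4)=0 (3,3)=0 -> step reproduces the target at every cell -> ACCEPT
  (1,4)=0 (3,3)=1 -> step gives (2,2)='1' but target has '0' -> reject
  (1,4)=1 (3,3)=0 -> step gives (2,3)='1' but target has '0' -> reject
  (1,4)=1 (3,3)=1 -> step gives (2,2)='1' but target has '0' -> reject
Unique solution: (1,4)=dead, (3,3)=dead.
Check: live-neighbor counts of every cell in the completed generation 0:
11100
10111
12220
02242
02221
Applying B3/S23 to generation 0 with these counts gives:
00000
00000
00000
00100
00110
which matches the target exactly.

Answer: 00000
01000
00001
00100
00110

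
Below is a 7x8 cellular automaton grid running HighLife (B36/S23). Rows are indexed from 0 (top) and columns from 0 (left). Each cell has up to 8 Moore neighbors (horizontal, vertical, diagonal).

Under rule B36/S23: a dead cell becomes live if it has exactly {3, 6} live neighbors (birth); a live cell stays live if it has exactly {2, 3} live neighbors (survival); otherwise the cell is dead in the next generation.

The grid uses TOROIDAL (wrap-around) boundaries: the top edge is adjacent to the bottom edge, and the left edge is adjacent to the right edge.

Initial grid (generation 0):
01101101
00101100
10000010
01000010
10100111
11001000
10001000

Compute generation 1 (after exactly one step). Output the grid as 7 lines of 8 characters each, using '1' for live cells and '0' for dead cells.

Simulating step by step:
Generation 0 (given above): 22 live cells
Generation 1: 22 live cells
(generation 1 grid is the final answer)

Answer: 11100010
10101001
01000011
01000001
00100110
00011010
00101001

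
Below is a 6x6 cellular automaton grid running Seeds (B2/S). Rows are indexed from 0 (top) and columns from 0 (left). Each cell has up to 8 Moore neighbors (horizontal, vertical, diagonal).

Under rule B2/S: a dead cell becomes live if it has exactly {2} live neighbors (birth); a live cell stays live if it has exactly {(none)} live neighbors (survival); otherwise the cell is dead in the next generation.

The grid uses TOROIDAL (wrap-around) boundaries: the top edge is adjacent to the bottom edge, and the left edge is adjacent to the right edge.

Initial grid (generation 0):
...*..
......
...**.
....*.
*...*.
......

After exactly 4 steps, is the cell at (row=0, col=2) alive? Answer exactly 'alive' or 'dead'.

Answer: alive

Derivation:
Simulating step by step:
Generation 0 (given above): 6 live cells
Generation 1: 6 live cells
......
..*...
.....*
......
...*..
...***
Generation 2: 6 live cells
..*..*
......
......
....*.
..*..*
..*...
Generation 3: 9 live cells
.*.*..
......
......
...*.*
.*..*.
*...**
Generation 4: 6 live cells
..*...
..*...
....*.
*.*...
..*...
......

Cell (0,2) at generation 4: 1 -> alive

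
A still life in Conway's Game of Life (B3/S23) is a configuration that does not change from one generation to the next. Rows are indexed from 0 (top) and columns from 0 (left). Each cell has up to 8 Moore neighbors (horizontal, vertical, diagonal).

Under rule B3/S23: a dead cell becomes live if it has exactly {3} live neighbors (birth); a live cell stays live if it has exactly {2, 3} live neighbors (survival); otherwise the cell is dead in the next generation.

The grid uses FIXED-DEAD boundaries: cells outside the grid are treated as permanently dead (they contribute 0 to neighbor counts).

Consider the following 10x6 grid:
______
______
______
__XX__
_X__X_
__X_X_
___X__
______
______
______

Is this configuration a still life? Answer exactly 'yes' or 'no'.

Compute generation 1 and compare to generation 0 (given above):
Generation 1:
______
______
______
__XX__
_X__X_
__X_X_
___X__
______
______
______
The grids are IDENTICAL -> still life.

Answer: yes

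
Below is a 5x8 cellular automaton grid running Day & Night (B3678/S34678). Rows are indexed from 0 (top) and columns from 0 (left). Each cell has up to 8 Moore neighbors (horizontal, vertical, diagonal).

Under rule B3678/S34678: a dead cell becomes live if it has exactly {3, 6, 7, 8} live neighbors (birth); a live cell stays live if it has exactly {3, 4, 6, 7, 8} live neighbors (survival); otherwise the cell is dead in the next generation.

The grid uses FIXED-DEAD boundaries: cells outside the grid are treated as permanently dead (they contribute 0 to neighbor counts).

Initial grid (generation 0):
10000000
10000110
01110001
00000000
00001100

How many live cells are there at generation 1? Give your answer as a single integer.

Simulating step by step:
Generation 0 (given above): 10 live cells
Generation 1: 5 live cells
00000000
00100000
00000010
00111000
00000000
Population at generation 1: 5

Answer: 5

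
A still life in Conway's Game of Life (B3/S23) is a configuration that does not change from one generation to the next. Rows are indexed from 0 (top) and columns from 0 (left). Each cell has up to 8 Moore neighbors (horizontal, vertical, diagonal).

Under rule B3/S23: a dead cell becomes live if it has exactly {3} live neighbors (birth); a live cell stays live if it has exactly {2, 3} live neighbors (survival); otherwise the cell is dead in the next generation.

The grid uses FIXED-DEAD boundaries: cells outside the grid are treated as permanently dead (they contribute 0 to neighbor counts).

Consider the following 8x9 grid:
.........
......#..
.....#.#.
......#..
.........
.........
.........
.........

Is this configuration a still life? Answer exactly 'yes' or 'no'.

Compute generation 1 and compare to generation 0 (given above):
Generation 1:
.........
......#..
.....#.#.
......#..
.........
.........
.........
.........
The grids are IDENTICAL -> still life.

Answer: yes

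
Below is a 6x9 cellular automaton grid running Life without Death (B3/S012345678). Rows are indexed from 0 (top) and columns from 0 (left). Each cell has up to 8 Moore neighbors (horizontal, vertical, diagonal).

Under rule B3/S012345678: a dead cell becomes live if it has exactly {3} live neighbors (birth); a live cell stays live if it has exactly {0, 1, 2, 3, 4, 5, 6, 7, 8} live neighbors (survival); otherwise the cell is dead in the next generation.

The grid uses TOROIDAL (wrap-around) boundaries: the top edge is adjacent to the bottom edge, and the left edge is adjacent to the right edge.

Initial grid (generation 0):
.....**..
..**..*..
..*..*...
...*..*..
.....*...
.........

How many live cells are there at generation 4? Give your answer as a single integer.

Answer: 30

Derivation:
Simulating step by step:
Generation 0 (given above): 10 live cells
Generation 1: 17 live cells
.....**..
..***.*..
..*.***..
...****..
.....*...
.....**..
Generation 2: 22 live cells
...*.***.
..***.**.
..*.****.
...****..
.....*...
....***..
Generation 3: 27 live cells
..**.***.
..***.***
..*.****.
...*****.
...*.*...
....****.
Generation 4: 30 live cells
..**.***.
.****.***
..*.****.
..******.
...*.*...
..*.****.
Population at generation 4: 30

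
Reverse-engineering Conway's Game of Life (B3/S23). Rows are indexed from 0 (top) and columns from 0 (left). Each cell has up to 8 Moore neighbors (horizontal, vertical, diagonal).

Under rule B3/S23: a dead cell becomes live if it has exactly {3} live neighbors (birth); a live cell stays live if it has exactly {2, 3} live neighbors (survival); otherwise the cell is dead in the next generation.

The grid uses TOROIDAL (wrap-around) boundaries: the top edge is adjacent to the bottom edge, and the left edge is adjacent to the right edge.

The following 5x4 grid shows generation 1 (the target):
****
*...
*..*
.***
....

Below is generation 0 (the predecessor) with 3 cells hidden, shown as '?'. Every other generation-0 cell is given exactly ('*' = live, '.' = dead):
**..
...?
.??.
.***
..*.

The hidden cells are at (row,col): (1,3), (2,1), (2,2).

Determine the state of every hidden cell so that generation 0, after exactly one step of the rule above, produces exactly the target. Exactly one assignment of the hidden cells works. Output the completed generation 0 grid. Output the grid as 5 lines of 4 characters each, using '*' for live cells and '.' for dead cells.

Answer: **..
...*
....
.***
..*.

Derivation:
Hidden generation-0 cells (in order): (1,3), (2,1), (2,2).
A hidden cell only influences target cells in its own 3x3 neighborhood. Try each of the 2^3 = 8 assignments, step the completed generation 0 forward once under B3/S23, and compare with the target:
  (1,3)=. (2,1)=. (2,2)=. -> step gives (0,0)='.' but target has '*' -> reject
  (1,3)=. (2,1)=. (2,2)=* -> step gives (0,0)='.' but target has '*' -> reject
  (1,3)=. (2,1)=* (2,2)=. -> step gives (0,0)='.' but target has '*' -> reject
  (1,3)=. (2,1)=* (2,2)=* -> step gives (0,0)='.' but target has '*' -> reject
  (1,3)=* (2,1)=. (2,2)=. -> step reproduces the target at every cell -> ACCEPT
  (1,3)=* (2,1)=. (2,2)=* -> step gives (1,1)='*' but target has '.' -> reject
  (1,3)=* (2,1)=* (2,2)=. -> step gives (1,0)='.' but target has '*' -> reject
  (1,3)=* (2,1)=* (2,2)=* -> step gives (1,0)='.' but target has '*' -> reject
Unique solution: (1,3)=live, (2,1)=dead, (2,2)=dead.
Check: live-neighbor counts of every cell in the completed generation 0:
2233
3221
3243
2232
4544
Applying B3/S23 to generation 0 with these counts gives:
****
*...
*..*
.***
....
which matches the target exactly.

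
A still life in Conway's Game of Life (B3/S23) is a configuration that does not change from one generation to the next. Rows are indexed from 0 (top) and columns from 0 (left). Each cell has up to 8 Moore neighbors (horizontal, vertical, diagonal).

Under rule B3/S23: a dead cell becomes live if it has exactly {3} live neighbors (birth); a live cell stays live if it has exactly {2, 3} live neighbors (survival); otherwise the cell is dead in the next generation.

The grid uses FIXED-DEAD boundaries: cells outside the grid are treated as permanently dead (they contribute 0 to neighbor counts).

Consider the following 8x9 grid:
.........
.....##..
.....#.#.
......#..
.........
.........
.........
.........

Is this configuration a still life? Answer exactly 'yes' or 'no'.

Answer: yes

Derivation:
Compute generation 1 and compare to generation 0 (given above):
Generation 1:
.........
.....##..
.....#.#.
......#..
.........
.........
.........
.........
The grids are IDENTICAL -> still life.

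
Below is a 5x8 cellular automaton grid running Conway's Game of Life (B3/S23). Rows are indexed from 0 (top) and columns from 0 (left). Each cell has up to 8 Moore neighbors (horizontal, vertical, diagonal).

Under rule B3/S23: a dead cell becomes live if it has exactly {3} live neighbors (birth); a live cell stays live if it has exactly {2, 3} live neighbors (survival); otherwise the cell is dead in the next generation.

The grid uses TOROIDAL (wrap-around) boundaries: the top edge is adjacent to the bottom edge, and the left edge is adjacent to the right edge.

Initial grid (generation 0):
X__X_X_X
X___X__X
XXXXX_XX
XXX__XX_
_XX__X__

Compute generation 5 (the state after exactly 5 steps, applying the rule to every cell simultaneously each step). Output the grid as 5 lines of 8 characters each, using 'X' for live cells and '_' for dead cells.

Answer: __X__XX_
________
________
___X_X__
__XX_XX_

Derivation:
Simulating step by step:
Generation 0 (given above): 22 live cells
Generation 1: 7 live cells
__XX_X_X
________
____X___
________
___X_X__
Generation 2: 9 live cells
__XX__X_
___XX___
________
____X___
__XX__X_
Generation 3: 10 live cells
_____X__
__XXX___
___XX___
___X____
__X_XX__
Generation 4: 9 live cells
__X__X__
__X__X__
________
__X__X__
___XXX__
Generation 5: 9 live cells
(generation 5 grid is the final answer)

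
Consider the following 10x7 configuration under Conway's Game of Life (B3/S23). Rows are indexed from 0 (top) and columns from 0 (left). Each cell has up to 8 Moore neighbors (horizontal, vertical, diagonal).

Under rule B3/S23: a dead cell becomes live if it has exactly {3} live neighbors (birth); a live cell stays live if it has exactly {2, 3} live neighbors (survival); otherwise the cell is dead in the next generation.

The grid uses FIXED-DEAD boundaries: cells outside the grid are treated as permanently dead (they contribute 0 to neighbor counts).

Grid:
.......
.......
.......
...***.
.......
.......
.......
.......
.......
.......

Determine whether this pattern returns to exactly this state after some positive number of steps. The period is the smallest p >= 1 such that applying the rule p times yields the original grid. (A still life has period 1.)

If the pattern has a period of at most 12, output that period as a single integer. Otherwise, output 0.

Answer: 2

Derivation:
Simulating and comparing each generation to the original:
Gen 0 (original, given above): 3 live cells
Gen 1: 3 live cells, differs from original
Gen 2: 3 live cells, MATCHES original -> period = 2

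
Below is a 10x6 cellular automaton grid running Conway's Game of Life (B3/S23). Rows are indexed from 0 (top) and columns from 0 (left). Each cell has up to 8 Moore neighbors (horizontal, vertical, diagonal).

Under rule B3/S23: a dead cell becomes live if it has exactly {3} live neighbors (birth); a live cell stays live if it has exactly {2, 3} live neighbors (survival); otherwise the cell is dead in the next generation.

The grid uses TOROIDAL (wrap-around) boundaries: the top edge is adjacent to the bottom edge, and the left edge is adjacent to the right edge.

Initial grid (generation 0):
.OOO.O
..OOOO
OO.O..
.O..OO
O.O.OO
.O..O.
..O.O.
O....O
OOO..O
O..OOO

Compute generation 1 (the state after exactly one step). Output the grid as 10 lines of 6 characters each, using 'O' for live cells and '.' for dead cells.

Simulating step by step:
Generation 0 (given above): 32 live cells
Generation 1: 17 live cells
(generation 1 grid is the final answer)

Answer: .O....
.....O
.O....
......
..O...
OOO.O.
OO.OO.
..OOO.
..OO..
......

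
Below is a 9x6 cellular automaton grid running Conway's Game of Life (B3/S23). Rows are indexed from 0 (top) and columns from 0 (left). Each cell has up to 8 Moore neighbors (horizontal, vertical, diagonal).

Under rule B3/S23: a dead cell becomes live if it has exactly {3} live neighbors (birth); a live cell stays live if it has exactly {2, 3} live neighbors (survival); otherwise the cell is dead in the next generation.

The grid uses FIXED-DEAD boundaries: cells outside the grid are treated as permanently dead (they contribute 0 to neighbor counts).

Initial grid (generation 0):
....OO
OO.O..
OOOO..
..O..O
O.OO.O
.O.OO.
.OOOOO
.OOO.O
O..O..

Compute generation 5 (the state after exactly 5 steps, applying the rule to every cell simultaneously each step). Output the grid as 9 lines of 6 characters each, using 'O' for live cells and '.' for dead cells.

Simulating step by step:
Generation 0 (given above): 29 live cells
Generation 1: 16 live cells
....O.
O..O..
O..OO.
O.....
.....O
O.....
O....O
O....O
.O.OO.
Generation 2: 12 live cells
......
...O..
OO.OO.
....O.
......
......
OO....
OO...O
....O.
Generation 3: 12 live cells
......
..OOO.
..OOO.
...OO.
......
......
OO....
OO....
......
Generation 4: 10 live cells
...O..
..O.O.
.....O
..O.O.
......
......
OO....
OO....
......
Generation 5: 9 live cells
(generation 5 grid is the final answer)

Answer: ...O..
...OO.
....OO
......
......
......
OO....
OO....
......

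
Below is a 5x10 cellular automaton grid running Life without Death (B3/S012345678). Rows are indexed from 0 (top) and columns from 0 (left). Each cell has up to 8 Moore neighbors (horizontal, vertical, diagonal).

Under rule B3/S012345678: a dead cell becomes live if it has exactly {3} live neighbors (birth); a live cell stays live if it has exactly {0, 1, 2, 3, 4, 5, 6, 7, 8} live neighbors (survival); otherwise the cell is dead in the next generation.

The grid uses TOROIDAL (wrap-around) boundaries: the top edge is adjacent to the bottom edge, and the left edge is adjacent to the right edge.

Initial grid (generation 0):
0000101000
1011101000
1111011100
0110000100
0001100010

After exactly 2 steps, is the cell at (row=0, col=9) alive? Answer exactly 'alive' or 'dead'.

Answer: dead

Derivation:
Simulating step by step:
Generation 0 (given above): 20 live cells
Generation 1: 28 live cells
0010101100
1011101000
1111011100
1110010110
0011110110
Generation 2: 31 live cells
0010101110
1011101000
1111011110
1110010110
0011110111

Cell (0,9) at generation 2: 0 -> dead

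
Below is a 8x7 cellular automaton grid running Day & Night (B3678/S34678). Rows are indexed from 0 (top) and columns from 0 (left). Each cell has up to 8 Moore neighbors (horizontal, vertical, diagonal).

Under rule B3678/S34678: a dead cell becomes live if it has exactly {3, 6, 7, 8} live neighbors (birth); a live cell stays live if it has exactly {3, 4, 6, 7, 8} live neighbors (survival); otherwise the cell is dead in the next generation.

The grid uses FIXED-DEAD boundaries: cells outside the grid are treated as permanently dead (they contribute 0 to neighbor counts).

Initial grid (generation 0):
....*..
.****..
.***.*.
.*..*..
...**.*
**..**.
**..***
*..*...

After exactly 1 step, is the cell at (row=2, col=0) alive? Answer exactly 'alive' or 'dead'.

Answer: alive

Derivation:
Simulating step by step:
Generation 0 (given above): 25 live cells
Generation 1: 26 live cells
..*....
.*..**.
***....
....*..
*****..
***..*.
******.
.*..**.

Cell (2,0) at generation 1: 1 -> alive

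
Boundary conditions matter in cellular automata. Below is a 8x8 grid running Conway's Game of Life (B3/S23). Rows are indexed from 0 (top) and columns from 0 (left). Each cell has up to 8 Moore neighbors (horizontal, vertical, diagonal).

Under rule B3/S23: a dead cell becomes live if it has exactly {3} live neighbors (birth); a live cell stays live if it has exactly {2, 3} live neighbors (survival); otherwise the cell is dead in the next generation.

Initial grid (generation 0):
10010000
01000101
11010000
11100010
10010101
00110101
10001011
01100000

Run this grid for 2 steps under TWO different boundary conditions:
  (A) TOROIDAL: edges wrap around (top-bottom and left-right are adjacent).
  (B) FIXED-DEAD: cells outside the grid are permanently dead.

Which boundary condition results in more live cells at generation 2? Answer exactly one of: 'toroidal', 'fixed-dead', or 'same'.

Under TOROIDAL boundary, generation 2:
10010000
10000001
00011011
00011010
00000110
11110001
10000111
01111110
Population = 28

Under FIXED-DEAD boundary, generation 2:
00000000
00000000
00011000
00011011
01000101
01110001
01011101
00000110
Population = 20

Comparison: toroidal=28, fixed-dead=20 -> toroidal

Answer: toroidal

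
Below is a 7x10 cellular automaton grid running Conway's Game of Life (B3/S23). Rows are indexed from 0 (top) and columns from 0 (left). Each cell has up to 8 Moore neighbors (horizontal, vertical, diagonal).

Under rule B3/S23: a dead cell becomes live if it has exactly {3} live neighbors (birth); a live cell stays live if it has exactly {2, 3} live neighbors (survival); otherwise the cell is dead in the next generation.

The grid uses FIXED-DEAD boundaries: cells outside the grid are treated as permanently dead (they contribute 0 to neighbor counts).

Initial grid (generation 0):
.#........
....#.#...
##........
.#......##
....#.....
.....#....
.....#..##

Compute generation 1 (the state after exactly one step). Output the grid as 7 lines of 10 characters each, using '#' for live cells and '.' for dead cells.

Answer: ..........
##........
##........
##........
..........
....##....
..........

Derivation:
Simulating step by step:
Generation 0 (given above): 13 live cells
Generation 1: 8 live cells
(generation 1 grid is the final answer)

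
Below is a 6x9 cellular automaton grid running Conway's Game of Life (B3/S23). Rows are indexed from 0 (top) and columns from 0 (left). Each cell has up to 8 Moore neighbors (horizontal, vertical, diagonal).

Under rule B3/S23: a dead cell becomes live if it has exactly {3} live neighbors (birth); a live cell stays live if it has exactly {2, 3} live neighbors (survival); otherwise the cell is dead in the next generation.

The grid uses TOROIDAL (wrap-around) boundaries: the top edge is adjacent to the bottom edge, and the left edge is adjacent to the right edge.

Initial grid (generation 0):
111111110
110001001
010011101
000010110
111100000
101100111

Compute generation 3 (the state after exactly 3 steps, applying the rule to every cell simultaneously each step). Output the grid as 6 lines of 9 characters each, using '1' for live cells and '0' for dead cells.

Simulating step by step:
Generation 0 (given above): 30 live cells
Generation 1: 10 live cells
000000000
000000000
010010001
000010111
100011000
000000000
Generation 2: 13 live cells
000000000
000000000
100001001
000110111
000011111
000000000
Generation 3: 12 live cells
(generation 3 grid is the final answer)

Answer: 000000000
000000000
100011101
000100000
000110001
000001110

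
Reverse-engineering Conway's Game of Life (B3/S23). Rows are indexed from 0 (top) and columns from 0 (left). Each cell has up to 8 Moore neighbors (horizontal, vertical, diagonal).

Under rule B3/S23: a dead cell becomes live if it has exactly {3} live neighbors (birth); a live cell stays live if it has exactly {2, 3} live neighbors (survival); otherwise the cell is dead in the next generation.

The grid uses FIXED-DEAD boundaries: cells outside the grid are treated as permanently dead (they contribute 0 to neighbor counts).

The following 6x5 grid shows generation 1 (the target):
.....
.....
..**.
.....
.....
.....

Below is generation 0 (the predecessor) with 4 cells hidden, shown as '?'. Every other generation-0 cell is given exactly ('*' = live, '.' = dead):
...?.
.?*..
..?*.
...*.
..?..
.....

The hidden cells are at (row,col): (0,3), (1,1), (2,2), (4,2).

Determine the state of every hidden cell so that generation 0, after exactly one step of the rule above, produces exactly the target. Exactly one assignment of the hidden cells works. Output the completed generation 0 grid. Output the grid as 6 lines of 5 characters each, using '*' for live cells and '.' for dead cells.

Answer: .....
..*..
...*.
...*.
.....
.....

Derivation:
Hidden generation-0 cells (in order): (0,3), (1,1), (2,2), (4,2).
A hidden cell only influences target cells in its own 3x3 neighborhood. Try each of the 2^4 = 16 assignments, step the completed generation 0 forward once under B3/S23, and compare with the target:
  (0,3)=. (1,1)=. (2,2)=. (4,2)=. -> step reproduces the target at every cell -> ACCEPT
  (0,3)=. (1,1)=. (2,2)=. (4,2)=* -> step gives (3,2)='*' but target has '.' -> reject
  (0,3)=. (1,1)=. (2,2)=* (4,2)=. -> step gives (1,2)='*' but target has '.' -> reject
  (0,3)=. (1,1)=. (2,2)=* (4,2)=* -> step gives (1,2)='*' but target has '.' -> reject
  (0,3)=. (1,1)=* (2,2)=. (4,2)=. -> step gives (1,2)='*' but target has '.' -> reject
  (0,3)=. (1,1)=* (2,2)=. (4,2)=* -> step gives (1,2)='*' but target has '.' -> reject
  (0,3)=. (1,1)=* (2,2)=* (4,2)=. -> step gives (1,1)='*' but target has '.' -> reject
  (0,3)=. (1,1)=* (2,2)=* (4,2)=* -> step gives (1,1)='*' but target has '.' -> reject
  (0,3)=* (1,1)=. (2,2)=. (4,2)=. -> step gives (1,2)='*' but target has '.' -> reject
  (0,3)=* (1,1)=. (2,2)=. (4,2)=* -> step gives (1,2)='*' but target has '.' -> reject
  (0,3)=* (1,1)=. (2,2)=* (4,2)=. -> step gives (1,2)='*' but target has '.' -> reject
  (0,3)=* (1,1)=. (2,2)=* (4,2)=* -> step gives (1,2)='*' but target has '.' -> reject
  (0,3)=* (1,1)=* (2,2)=. (4,2)=. -> step gives (0,2)='*' but target has '.' -> reject
  (0,3)=* (1,1)=* (2,2)=. (4,2)=* -> step gives (0,2)='*' but target has '.' -> reject
  (0,3)=* (1,1)=* (2,2)=* (4,2)=. -> step gives (0,2)='*' but target has '.' -> reject
  (0,3)=* (1,1)=* (2,2)=* (4,2)=* -> step gives (0,2)='*' but target has '.' -> reject
Unique solution: (0,3)=dead, (1,1)=dead, (2,2)=dead, (4,2)=dead.
Check: live-neighbor counts of every cell in the completed generation 0:
01110
01121
01322
00212
00111
00000
Applying B3/S23 to generation 0 with these counts gives:
.....
.....
..**.
.....
.....
.....
which matches the target exactly.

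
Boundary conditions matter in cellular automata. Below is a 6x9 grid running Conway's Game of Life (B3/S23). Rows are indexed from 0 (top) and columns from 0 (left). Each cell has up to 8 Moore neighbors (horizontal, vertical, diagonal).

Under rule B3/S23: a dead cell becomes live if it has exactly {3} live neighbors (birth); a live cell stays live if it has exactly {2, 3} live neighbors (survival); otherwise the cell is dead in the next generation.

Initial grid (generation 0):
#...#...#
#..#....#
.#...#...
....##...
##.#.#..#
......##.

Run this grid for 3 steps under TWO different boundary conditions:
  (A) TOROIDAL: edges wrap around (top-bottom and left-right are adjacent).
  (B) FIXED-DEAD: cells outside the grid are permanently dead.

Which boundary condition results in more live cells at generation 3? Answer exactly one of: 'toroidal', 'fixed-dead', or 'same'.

Under TOROIDAL boundary, generation 3:
.##.#.#..
..###....
#.###.###
..#.#..#.
#.##...##
..####...
Population = 26

Under FIXED-DEAD boundary, generation 3:
.........
.....#...
...##.#..
.###.....
....##.#.
......##.
Population = 12

Comparison: toroidal=26, fixed-dead=12 -> toroidal

Answer: toroidal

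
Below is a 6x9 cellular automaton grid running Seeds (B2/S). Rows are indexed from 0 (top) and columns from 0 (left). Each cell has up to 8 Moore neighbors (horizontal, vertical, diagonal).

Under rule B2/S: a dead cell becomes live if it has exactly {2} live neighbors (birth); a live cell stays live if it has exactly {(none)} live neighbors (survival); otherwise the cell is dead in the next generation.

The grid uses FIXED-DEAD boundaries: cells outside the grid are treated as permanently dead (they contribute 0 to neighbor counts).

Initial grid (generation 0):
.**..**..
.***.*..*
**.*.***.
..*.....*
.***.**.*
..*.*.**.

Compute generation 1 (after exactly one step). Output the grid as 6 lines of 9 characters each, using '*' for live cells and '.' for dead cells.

Answer: *......*.
.........
.........
.........
.........
........*

Derivation:
Simulating step by step:
Generation 0 (given above): 27 live cells
Generation 1: 3 live cells
(generation 1 grid is the final answer)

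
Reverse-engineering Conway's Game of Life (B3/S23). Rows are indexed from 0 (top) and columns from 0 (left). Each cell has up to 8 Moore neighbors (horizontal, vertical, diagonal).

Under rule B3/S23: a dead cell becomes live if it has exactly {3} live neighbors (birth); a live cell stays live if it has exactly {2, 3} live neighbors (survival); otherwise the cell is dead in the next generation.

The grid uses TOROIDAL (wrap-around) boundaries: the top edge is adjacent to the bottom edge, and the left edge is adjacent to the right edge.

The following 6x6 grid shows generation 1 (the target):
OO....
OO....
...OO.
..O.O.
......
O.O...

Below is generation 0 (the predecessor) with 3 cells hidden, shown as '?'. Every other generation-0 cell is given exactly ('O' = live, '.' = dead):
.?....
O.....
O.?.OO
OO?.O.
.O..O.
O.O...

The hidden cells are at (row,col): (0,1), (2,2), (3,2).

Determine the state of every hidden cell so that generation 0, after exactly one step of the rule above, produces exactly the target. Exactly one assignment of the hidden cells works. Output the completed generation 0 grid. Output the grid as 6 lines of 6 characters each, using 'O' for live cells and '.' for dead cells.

Answer: .O....
O.....
O...OO
OOO.O.
.O..O.
O.O...

Derivation:
Hidden generation-0 cells (in order): (0,1), (2,2), (3,2).
A hidden cell only influences target cells in its own 3x3 neighborhood. Try each of the 2^3 = 8 assignments, step the completed generation 0 forward once under B3/S23, and compare with the target:
  (0,1)=. (2,2)=. (3,2)=. -> step gives (0,0)='.' but target has 'O' -> reject
  (0,1)=. (2,2)=. (3,2)=O -> step gives (0,0)='.' but target has 'O' -> reject
  (0,1)=. (2,2)=O (3,2)=. -> step gives (0,0)='.' but target has 'O' -> reject
  (0,1)=. (2,2)=O (3,2)=O -> step gives (0,0)='.' but target has 'O' -> reject
  (0,1)=O (2,2)=. (3,2)=. -> step gives (2,3)='.' but target has 'O' -> reject
  (0,1)=O (2,2)=. (3,2)=O -> step reproduces the target at every cell -> ACCEPT
  (0,1)=O (2,2)=O (3,2)=. -> step gives (1,1)='.' but target has 'O' -> reject
  (0,1)=O (2,2)=O (3,2)=O -> step gives (1,1)='.' but target has 'O' -> reject
Unique solution: (0,1)=live, (2,2)=dead, (3,2)=live.
Check: live-neighbor counts of every cell in the completed generation 0:
332102
331124
452325
442436
454414
242212
Applying B3/S23 to generation 0 with these counts gives:
OO....
OO....
...OO.
..O.O.
......
O.O...
which matches the target exactly.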